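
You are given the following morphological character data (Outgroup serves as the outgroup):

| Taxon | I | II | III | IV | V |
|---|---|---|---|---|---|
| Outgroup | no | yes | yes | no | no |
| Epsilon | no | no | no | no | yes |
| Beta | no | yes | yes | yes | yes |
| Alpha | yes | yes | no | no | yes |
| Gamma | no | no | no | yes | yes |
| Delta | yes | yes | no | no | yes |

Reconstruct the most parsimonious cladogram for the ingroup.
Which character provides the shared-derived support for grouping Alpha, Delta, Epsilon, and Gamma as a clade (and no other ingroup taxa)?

Character polarity is set by the outgroup: the derived state is whichever differs from the outgroup's state, so for II, III the derived state is 'no', and for the remaining characters it is 'yes'.
I: derived state 'yes' in Alpha and Delta only — synapomorphy for {Alpha, Delta}.
Only Epsilon and Gamma show the derived state 'no' for II, supporting them as a clade.
III (derived state 'no') is shared by Alpha, Delta, Epsilon, and Gamma — a synapomorphy uniting that clade.
IV (state 'yes') occurs in Beta and Gamma but conflicts with the nesting implied by the other characters — most parsimoniously interpreted as homoplasy.
V (derived state 'yes') is shared by all ingroup taxa — unites the whole ingroup.
Most parsimonious ingroup topology: (((Epsilon,Gamma),(Alpha,Delta)),Beta).
The clade {Alpha, Delta, Epsilon, Gamma} is supported by III: its derived state 'no' occurs in exactly those taxa and in no other taxon (including the outgroup).

III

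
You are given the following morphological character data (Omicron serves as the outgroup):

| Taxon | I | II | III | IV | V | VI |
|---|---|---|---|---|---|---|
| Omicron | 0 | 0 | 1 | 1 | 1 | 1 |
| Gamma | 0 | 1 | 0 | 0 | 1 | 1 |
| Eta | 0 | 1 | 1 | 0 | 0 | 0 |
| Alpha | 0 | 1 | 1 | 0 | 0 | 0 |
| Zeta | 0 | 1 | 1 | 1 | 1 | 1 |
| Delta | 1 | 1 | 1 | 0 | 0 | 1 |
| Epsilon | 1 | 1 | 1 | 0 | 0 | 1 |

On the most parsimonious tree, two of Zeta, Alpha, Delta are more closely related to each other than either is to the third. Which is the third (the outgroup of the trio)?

Zeta

Character polarity is set by the outgroup: the derived state is whichever differs from the outgroup's state, so for III, IV, V, VI the derived state is '0', and for the remaining characters it is '1'.
Only Delta and Epsilon show the derived state '1' for I, supporting them as a clade.
All ingroup taxa share the derived state '1' for II; it defines the ingroup but does not resolve relationships within it.
III: derived state '0' in Gamma only — an autapomorphy, so it tells us nothing about relationships among taxa.
IV (derived state '0') is shared by Alpha, Delta, Epsilon, Eta, and Gamma — a synapomorphy uniting that clade.
Only Alpha, Delta, Epsilon, and Eta show the derived state '0' for V, supporting them as a clade.
Only Alpha and Eta show the derived state '0' for VI, supporting them as a clade.
Most parsimonious ingroup topology: ((Gamma,((Eta,Alpha),(Delta,Epsilon))),Zeta).
Alpha and Delta share a more recent common ancestor with each other than either does with Zeta, so Zeta is the least closely related of the three.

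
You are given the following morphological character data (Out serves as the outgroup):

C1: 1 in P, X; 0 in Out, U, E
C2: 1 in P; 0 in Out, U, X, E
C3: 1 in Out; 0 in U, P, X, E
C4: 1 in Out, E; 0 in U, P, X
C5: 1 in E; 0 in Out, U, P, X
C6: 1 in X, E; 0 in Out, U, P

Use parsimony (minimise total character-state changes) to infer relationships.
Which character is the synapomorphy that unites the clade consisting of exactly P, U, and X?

Character polarity is set by the outgroup: the derived state is whichever differs from the outgroup's state, so for C3, C4 the derived state is '0', and for the remaining characters it is '1'.
Only P and X show the derived state '1' for C1, supporting them as a clade.
C2 (derived state '1') is unique to P (autapomorphy; uninformative for grouping).
All ingroup taxa share the derived state '0' for C3; it defines the ingroup but does not resolve relationships within it.
C4: derived state '0' in P, U, and X only — synapomorphy for {P, U, X}.
C5 (derived state '1') is unique to E (autapomorphy; uninformative for grouping).
C6 groups E and X, which is incompatible with the clades supported by the remaining characters; treating it as convergent (homoplasy) costs fewer steps than any alternative tree.
Most parsimonious ingroup topology: ((U,(P,X)),E).
The clade {P, U, X} is supported by C4: its derived state '0' occurs in exactly those taxa and in no other taxon (including the outgroup).

C4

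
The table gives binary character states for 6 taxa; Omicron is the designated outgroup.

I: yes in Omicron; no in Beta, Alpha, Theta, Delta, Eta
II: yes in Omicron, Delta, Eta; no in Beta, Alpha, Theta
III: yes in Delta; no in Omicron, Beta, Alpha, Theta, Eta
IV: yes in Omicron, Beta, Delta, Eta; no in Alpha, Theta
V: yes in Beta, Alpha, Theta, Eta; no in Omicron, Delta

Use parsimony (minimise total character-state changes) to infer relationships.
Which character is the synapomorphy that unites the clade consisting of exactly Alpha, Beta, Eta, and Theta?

V

Character polarity is set by the outgroup: the derived state is whichever differs from the outgroup's state, so for I, II, IV the derived state is 'no', and for the remaining characters it is 'yes'.
I (derived state 'no') is shared by all ingroup taxa — unites the whole ingroup.
Only Alpha, Beta, and Theta show the derived state 'no' for II, supporting them as a clade.
III (derived state 'yes') is unique to Delta (autapomorphy; uninformative for grouping).
IV (derived state 'no') is shared by Alpha and Theta — a synapomorphy uniting that clade.
V (derived state 'yes') is shared by Alpha, Beta, Eta, and Theta — a synapomorphy uniting that clade.
Most parsimonious ingroup topology: (((Beta,(Alpha,Theta)),Eta),Delta).
The clade {Alpha, Beta, Eta, Theta} is supported by V: its derived state 'yes' occurs in exactly those taxa and in no other taxon (including the outgroup).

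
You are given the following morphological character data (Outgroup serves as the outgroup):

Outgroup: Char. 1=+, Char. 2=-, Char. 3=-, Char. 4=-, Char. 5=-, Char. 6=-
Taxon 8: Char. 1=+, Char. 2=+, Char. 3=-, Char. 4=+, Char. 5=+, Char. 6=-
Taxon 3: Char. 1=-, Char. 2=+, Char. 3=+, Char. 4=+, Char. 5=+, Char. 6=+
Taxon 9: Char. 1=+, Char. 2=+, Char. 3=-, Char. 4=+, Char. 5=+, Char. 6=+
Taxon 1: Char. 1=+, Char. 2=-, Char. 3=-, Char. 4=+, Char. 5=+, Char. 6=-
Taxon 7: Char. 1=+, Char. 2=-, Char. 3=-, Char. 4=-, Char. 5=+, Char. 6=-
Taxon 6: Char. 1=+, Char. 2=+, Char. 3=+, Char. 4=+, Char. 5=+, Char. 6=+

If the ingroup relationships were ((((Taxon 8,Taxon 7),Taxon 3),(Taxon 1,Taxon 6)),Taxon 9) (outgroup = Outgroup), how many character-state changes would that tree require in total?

Map each character onto ((((Taxon 8,Taxon 7),Taxon 3),(Taxon 1,Taxon 6)),Taxon 9) (rooted by Outgroup) and count the minimum state changes it requires (Fitch parsimony):
Char. 1: 1; Char. 2: 3; Char. 3: 2; Char. 4: 2; Char. 5: 1; Char. 6: 3.
Total tree length = 12.

12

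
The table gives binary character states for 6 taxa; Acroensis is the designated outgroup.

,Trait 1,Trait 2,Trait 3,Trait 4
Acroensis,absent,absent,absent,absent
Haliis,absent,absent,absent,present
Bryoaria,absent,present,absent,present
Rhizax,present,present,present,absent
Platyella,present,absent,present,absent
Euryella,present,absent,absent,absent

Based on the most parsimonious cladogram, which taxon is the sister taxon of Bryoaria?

The outgroup has state 'absent' for every character, so 'present' is the derived state throughout.
Trait 1 (derived state 'present') is shared by Euryella, Platyella, and Rhizax — a synapomorphy uniting that clade.
Trait 2 groups Bryoaria and Rhizax, which is incompatible with the clades supported by the remaining characters; treating it as convergent (homoplasy) costs fewer steps than any alternative tree.
Only Platyella and Rhizax show the derived state 'present' for Trait 3, supporting them as a clade.
Only Bryoaria and Haliis show the derived state 'present' for Trait 4, supporting them as a clade.
Most parsimonious ingroup topology: ((Haliis,Bryoaria),((Rhizax,Platyella),Euryella)).
Bryoaria and Haliis form a cherry on this tree, so they are sister taxa.

Haliis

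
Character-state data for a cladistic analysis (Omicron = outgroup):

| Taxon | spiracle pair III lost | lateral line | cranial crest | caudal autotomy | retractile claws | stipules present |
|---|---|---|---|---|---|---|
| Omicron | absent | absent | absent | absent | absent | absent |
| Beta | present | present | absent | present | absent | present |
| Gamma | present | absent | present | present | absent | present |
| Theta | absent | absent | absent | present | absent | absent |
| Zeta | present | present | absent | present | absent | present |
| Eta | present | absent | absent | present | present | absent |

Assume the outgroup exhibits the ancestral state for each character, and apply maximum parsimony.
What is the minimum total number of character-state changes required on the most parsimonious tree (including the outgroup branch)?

The outgroup has state 'absent' for every character, so 'present' is the derived state throughout.
spiracle pair III lost: derived state 'present' in Beta, Eta, Gamma, and Zeta only — synapomorphy for {Beta, Eta, Gamma, Zeta}.
Only Beta and Zeta show the derived state 'present' for lateral line, supporting them as a clade.
cranial crest (derived state 'present') is unique to Gamma (autapomorphy; uninformative for grouping).
caudal autotomy (derived state 'present') is shared by all ingroup taxa — unites the whole ingroup.
retractile claws: derived state 'present' in Eta only — an autapomorphy, so it tells us nothing about relationships among taxa.
stipules present: derived state 'present' in Beta, Gamma, and Zeta only — synapomorphy for {Beta, Gamma, Zeta}.
Most parsimonious ingroup topology: ((((Beta,Zeta),Gamma),Eta),Theta).
Changes per character on this tree: spiracle pair III lost: 1; lateral line: 1; cranial crest: 1; caudal autotomy: 1; retractile claws: 1; stipules present: 1.
Total = 6.

6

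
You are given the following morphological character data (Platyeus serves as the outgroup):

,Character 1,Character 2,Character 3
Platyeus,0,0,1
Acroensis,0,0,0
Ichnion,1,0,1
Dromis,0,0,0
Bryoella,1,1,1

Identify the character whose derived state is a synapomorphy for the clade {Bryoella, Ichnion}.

Character 1

Character polarity is set by the outgroup: the derived state is whichever differs from the outgroup's state, so for Character 3 the derived state is '0', and for the remaining characters it is '1'.
Only Bryoella and Ichnion show the derived state '1' for Character 1, supporting them as a clade.
Character 2 (derived state '1') is unique to Bryoella (autapomorphy; uninformative for grouping).
Only Acroensis and Dromis show the derived state '0' for Character 3, supporting them as a clade.
Most parsimonious ingroup topology: ((Acroensis,Dromis),(Ichnion,Bryoella)).
The clade {Bryoella, Ichnion} is supported by Character 1: its derived state '1' occurs in exactly those taxa and in no other taxon (including the outgroup).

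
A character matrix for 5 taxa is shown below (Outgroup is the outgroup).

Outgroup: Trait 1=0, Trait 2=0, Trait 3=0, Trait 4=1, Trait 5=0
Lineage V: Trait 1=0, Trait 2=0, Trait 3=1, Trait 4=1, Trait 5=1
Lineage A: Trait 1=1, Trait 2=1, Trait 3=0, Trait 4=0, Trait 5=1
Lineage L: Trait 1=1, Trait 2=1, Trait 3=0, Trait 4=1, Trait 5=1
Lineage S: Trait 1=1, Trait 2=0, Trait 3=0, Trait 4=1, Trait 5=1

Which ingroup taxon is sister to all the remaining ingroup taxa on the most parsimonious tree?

Lineage V

Character polarity is set by the outgroup: the derived state is whichever differs from the outgroup's state, so for Trait 4 the derived state is '0', and for the remaining characters it is '1'.
Trait 1: derived state '1' in Lineage A, Lineage L, and Lineage S only — synapomorphy for {Lineage A, Lineage L, Lineage S}.
Only Lineage A and Lineage L show the derived state '1' for Trait 2, supporting them as a clade.
Trait 3 (derived state '1') is unique to Lineage V (autapomorphy; uninformative for grouping).
Trait 4 (derived state '0') is unique to Lineage A (autapomorphy; uninformative for grouping).
Trait 5 (derived state '1') is shared by all ingroup taxa — unites the whole ingroup.
Most parsimonious ingroup topology: (Lineage V,((Lineage A,Lineage L),Lineage S)).
Lineage V is sister to the clade containing all other ingroup taxa, so it is the earliest-diverging (most basal) ingroup lineage.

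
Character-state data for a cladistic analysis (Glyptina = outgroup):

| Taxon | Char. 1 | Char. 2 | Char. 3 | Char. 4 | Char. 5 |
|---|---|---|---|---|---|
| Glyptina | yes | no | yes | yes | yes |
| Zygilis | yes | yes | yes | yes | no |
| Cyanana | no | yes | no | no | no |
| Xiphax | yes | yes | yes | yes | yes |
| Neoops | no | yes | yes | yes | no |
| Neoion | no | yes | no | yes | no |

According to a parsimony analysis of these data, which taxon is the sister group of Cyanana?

Neoion

Character polarity is set by the outgroup: the derived state is whichever differs from the outgroup's state, so for Char. 1, Char. 3, Char. 4, Char. 5 the derived state is 'no', and for the remaining characters it is 'yes'.
Only Cyanana, Neoion, and Neoops show the derived state 'no' for Char. 1, supporting them as a clade.
Char. 2 (derived state 'yes') is shared by all ingroup taxa — unites the whole ingroup.
Char. 3 (derived state 'no') is shared by Cyanana and Neoion — a synapomorphy uniting that clade.
Char. 4 (derived state 'no') is unique to Cyanana (autapomorphy; uninformative for grouping).
Char. 5: derived state 'no' in Cyanana, Neoion, Neoops, and Zygilis only — synapomorphy for {Cyanana, Neoion, Neoops, Zygilis}.
Most parsimonious ingroup topology: ((Zygilis,((Cyanana,Neoion),Neoops)),Xiphax).
Cyanana and Neoion form a cherry on this tree, so they are sister taxa.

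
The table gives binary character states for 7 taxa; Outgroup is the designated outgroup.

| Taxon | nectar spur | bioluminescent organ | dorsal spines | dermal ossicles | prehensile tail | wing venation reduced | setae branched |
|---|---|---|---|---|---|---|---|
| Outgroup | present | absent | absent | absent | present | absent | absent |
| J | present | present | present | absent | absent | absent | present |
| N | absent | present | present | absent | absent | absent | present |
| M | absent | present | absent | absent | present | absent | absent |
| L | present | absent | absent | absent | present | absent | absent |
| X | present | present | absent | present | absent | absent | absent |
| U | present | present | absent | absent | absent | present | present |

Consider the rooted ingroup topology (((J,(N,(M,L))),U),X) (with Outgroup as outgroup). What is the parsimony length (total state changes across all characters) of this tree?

Map each character onto (((J,(N,(M,L))),U),X) (rooted by Outgroup) and count the minimum state changes it requires (Fitch parsimony):
nectar spur: 2; bioluminescent organ: 2; dorsal spines: 2; dermal ossicles: 1; prehensile tail: 2; wing venation reduced: 1; setae branched: 2.
Total tree length = 12.

12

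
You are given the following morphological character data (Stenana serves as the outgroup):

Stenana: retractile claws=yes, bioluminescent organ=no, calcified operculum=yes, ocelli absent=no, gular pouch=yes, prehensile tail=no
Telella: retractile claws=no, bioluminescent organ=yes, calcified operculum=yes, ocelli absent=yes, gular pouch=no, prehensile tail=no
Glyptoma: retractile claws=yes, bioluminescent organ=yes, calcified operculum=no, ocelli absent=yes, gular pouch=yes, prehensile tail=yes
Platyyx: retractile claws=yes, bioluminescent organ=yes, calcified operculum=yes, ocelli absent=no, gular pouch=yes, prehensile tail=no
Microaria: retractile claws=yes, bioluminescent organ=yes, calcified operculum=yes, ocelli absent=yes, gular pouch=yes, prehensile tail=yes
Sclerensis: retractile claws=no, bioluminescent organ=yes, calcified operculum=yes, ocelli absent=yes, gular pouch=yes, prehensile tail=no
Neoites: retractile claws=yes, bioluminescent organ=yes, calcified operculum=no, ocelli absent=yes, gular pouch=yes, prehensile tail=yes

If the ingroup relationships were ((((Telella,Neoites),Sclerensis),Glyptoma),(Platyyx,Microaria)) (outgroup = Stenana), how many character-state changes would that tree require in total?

Map each character onto ((((Telella,Neoites),Sclerensis),Glyptoma),(Platyyx,Microaria)) (rooted by Stenana) and count the minimum state changes it requires (Fitch parsimony):
retractile claws: 2; bioluminescent organ: 1; calcified operculum: 2; ocelli absent: 2; gular pouch: 1; prehensile tail: 3.
Total tree length = 11.

11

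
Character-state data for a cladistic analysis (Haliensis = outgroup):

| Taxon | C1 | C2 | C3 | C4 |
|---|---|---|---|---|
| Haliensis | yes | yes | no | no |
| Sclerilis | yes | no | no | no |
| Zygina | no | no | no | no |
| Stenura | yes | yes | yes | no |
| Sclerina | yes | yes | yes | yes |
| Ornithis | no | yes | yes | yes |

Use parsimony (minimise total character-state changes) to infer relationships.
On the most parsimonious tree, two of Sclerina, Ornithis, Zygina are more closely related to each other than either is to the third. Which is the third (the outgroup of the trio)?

Character polarity is set by the outgroup: the derived state is whichever differs from the outgroup's state, so for C1, C2 the derived state is 'no', and for the remaining characters it is 'yes'.
C1 (state 'no') occurs in Ornithis and Zygina but conflicts with the nesting implied by the other characters — most parsimoniously interpreted as homoplasy.
Only Sclerilis and Zygina show the derived state 'no' for C2, supporting them as a clade.
C3 (derived state 'yes') is shared by Ornithis, Sclerina, and Stenura — a synapomorphy uniting that clade.
C4: derived state 'yes' in Ornithis and Sclerina only — synapomorphy for {Ornithis, Sclerina}.
Most parsimonious ingroup topology: ((Sclerilis,Zygina),(Stenura,(Sclerina,Ornithis))).
Sclerina and Ornithis share a more recent common ancestor with each other than either does with Zygina, so Zygina is the least closely related of the three.

Zygina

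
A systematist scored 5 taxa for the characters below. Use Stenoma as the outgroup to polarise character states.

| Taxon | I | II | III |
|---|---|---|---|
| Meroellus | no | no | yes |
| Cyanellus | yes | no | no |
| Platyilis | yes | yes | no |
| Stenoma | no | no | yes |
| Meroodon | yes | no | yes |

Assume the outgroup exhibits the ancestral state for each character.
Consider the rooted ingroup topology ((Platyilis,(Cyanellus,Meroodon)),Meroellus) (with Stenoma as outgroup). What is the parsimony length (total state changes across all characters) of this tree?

Map each character onto ((Platyilis,(Cyanellus,Meroodon)),Meroellus) (rooted by Stenoma) and count the minimum state changes it requires (Fitch parsimony):
I: 1; II: 1; III: 2.
Total tree length = 4.

4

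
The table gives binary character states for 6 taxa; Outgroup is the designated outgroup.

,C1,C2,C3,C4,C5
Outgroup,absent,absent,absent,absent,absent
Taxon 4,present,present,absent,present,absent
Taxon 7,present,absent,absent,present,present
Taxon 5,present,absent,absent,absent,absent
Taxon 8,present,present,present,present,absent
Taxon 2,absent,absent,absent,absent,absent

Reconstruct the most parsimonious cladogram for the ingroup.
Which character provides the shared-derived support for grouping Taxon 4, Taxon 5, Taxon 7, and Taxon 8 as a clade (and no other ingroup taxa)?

C1

The outgroup has state 'absent' for every character, so 'present' is the derived state throughout.
C1 (derived state 'present') is shared by Taxon 4, Taxon 5, Taxon 7, and Taxon 8 — a synapomorphy uniting that clade.
C2: derived state 'present' in Taxon 4 and Taxon 8 only — synapomorphy for {Taxon 4, Taxon 8}.
C3 (derived state 'present') is unique to Taxon 8 (autapomorphy; uninformative for grouping).
Only Taxon 4, Taxon 7, and Taxon 8 show the derived state 'present' for C4, supporting them as a clade.
C5 (derived state 'present') is unique to Taxon 7 (autapomorphy; uninformative for grouping).
Most parsimonious ingroup topology: ((((Taxon 4,Taxon 8),Taxon 7),Taxon 5),Taxon 2).
The clade {Taxon 4, Taxon 5, Taxon 7, Taxon 8} is supported by C1: its derived state 'present' occurs in exactly those taxa and in no other taxon (including the outgroup).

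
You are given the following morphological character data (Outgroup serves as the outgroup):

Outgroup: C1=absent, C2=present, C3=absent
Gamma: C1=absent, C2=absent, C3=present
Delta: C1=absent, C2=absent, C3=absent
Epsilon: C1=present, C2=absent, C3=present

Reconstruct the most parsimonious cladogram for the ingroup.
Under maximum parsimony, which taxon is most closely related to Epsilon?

Gamma

Character polarity is set by the outgroup: the derived state is whichever differs from the outgroup's state, so for C2 the derived state is 'absent', and for the remaining characters it is 'present'.
C1: derived state 'present' in Epsilon only — an autapomorphy, so it tells us nothing about relationships among taxa.
C2 (derived state 'absent') is shared by all ingroup taxa — unites the whole ingroup.
Only Epsilon and Gamma show the derived state 'present' for C3, supporting them as a clade.
Most parsimonious ingroup topology: ((Gamma,Epsilon),Delta).
Epsilon and Gamma form a cherry on this tree, so they are sister taxa.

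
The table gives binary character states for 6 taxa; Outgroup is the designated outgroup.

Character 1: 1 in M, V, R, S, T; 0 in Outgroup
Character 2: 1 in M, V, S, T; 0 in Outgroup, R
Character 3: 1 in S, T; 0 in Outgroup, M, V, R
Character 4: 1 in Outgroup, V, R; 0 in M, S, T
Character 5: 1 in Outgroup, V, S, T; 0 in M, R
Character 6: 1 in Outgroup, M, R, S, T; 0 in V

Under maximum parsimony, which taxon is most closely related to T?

S

Character polarity is set by the outgroup: the derived state is whichever differs from the outgroup's state, so for Character 4, Character 5, Character 6 the derived state is '0', and for the remaining characters it is '1'.
Character 1 (derived state '1') is shared by all ingroup taxa — unites the whole ingroup.
Only M, S, T, and V show the derived state '1' for Character 2, supporting them as a clade.
Only S and T show the derived state '1' for Character 3, supporting them as a clade.
Only M, S, and T show the derived state '0' for Character 4, supporting them as a clade.
Character 5 (state '0') occurs in M and R but conflicts with the nesting implied by the other characters — most parsimoniously interpreted as homoplasy.
Character 6 (derived state '0') is unique to V (autapomorphy; uninformative for grouping).
Most parsimonious ingroup topology: (((M,(S,T)),V),R).
T and S form a cherry on this tree, so they are sister taxa.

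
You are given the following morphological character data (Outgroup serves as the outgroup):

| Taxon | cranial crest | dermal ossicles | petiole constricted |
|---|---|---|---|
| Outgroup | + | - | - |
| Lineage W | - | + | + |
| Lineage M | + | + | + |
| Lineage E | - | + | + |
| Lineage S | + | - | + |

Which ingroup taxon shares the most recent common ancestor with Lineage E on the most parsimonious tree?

Lineage W

Character polarity is set by the outgroup: the derived state is whichever differs from the outgroup's state, so for cranial crest the derived state is '-', and for the remaining characters it is '+'.
cranial crest: derived state '-' in Lineage E and Lineage W only — synapomorphy for {Lineage E, Lineage W}.
dermal ossicles (derived state '+') is shared by Lineage E, Lineage M, and Lineage W — a synapomorphy uniting that clade.
All ingroup taxa share the derived state '+' for petiole constricted; it defines the ingroup but does not resolve relationships within it.
Most parsimonious ingroup topology: (((Lineage W,Lineage E),Lineage M),Lineage S).
Lineage E and Lineage W form a cherry on this tree, so they are sister taxa.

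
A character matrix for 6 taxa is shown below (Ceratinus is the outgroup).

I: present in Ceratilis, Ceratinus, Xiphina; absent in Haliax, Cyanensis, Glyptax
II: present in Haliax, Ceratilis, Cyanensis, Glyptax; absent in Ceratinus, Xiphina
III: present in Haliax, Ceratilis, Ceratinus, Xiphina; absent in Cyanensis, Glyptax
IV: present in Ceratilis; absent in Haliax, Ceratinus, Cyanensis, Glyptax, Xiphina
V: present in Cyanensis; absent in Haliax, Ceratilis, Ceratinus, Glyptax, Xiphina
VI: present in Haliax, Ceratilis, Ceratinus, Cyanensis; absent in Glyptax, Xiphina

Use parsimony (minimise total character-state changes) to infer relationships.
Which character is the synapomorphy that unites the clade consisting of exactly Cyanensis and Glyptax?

III

Character polarity is set by the outgroup: the derived state is whichever differs from the outgroup's state, so for I, III, VI the derived state is 'absent', and for the remaining characters it is 'present'.
Only Cyanensis, Glyptax, and Haliax show the derived state 'absent' for I, supporting them as a clade.
II (derived state 'present') is shared by Ceratilis, Cyanensis, Glyptax, and Haliax — a synapomorphy uniting that clade.
Only Cyanensis and Glyptax show the derived state 'absent' for III, supporting them as a clade.
IV (derived state 'present') is unique to Ceratilis (autapomorphy; uninformative for grouping).
V: derived state 'present' in Cyanensis only — an autapomorphy, so it tells us nothing about relationships among taxa.
VI groups Glyptax and Xiphina, which is incompatible with the clades supported by the remaining characters; treating it as convergent (homoplasy) costs fewer steps than any alternative tree.
Most parsimonious ingroup topology: ((((Cyanensis,Glyptax),Haliax),Ceratilis),Xiphina).
The clade {Cyanensis, Glyptax} is supported by III: its derived state 'absent' occurs in exactly those taxa and in no other taxon (including the outgroup).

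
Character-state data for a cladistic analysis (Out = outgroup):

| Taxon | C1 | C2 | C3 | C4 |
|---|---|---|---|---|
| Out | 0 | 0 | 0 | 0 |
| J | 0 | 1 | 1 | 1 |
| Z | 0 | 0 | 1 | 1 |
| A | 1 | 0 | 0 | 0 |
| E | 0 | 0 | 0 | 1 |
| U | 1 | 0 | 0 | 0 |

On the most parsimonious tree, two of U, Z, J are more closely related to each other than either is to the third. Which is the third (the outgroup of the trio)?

The outgroup has state '0' for every character, so '1' is the derived state throughout.
C1 (derived state '1') is shared by A and U — a synapomorphy uniting that clade.
C2 (derived state '1') is unique to J (autapomorphy; uninformative for grouping).
Only J and Z show the derived state '1' for C3, supporting them as a clade.
C4: derived state '1' in E, J, and Z only — synapomorphy for {E, J, Z}.
Most parsimonious ingroup topology: (((J,Z),E),(A,U)).
Z and J share a more recent common ancestor with each other than either does with U, so U is the least closely related of the three.

U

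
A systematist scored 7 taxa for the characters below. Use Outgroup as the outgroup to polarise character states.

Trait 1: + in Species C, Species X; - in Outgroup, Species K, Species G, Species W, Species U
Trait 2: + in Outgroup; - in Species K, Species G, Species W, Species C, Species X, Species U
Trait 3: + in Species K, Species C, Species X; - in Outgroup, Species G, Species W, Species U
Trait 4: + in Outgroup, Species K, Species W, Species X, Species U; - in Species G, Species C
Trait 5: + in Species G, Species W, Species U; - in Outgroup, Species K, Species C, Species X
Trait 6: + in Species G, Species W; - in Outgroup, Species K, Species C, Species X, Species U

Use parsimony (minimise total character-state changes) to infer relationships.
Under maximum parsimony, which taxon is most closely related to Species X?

Character polarity is set by the outgroup: the derived state is whichever differs from the outgroup's state, so for Trait 2, Trait 4 the derived state is '-', and for the remaining characters it is '+'.
Trait 1: derived state '+' in Species C and Species X only — synapomorphy for {Species C, Species X}.
Trait 2 (derived state '-') is shared by all ingroup taxa — unites the whole ingroup.
Only Species C, Species K, and Species X show the derived state '+' for Trait 3, supporting them as a clade.
Trait 4 (state '-') occurs in Species C and Species G but conflicts with the nesting implied by the other characters — most parsimoniously interpreted as homoplasy.
Only Species G, Species U, and Species W show the derived state '+' for Trait 5, supporting them as a clade.
Trait 6 (derived state '+') is shared by Species G and Species W — a synapomorphy uniting that clade.
Most parsimonious ingroup topology: ((Species K,(Species C,Species X)),((Species G,Species W),Species U)).
Species X and Species C form a cherry on this tree, so they are sister taxa.

Species C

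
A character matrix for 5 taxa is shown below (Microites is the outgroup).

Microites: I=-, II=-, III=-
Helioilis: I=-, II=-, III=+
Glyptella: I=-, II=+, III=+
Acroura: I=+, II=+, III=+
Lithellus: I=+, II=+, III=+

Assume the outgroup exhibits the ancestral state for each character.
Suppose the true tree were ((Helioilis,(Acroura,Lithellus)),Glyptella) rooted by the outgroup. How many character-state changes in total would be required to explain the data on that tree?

Map each character onto ((Helioilis,(Acroura,Lithellus)),Glyptella) (rooted by Microites) and count the minimum state changes it requires (Fitch parsimony):
I: 1; II: 2; III: 1.
Total tree length = 4.

4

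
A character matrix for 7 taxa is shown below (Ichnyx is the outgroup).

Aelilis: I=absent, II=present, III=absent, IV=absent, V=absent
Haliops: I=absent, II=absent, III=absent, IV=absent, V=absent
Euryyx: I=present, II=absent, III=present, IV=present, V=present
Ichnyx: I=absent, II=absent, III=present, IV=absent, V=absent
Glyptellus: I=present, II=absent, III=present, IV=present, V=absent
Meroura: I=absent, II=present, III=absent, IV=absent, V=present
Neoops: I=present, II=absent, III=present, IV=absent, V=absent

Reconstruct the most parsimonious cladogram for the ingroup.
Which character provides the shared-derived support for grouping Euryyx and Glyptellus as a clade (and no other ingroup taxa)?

Character polarity is set by the outgroup: the derived state is whichever differs from the outgroup's state, so for III the derived state is 'absent', and for the remaining characters it is 'present'.
I (derived state 'present') is shared by Euryyx, Glyptellus, and Neoops — a synapomorphy uniting that clade.
II (derived state 'present') is shared by Aelilis and Meroura — a synapomorphy uniting that clade.
III: derived state 'absent' in Aelilis, Haliops, and Meroura only — synapomorphy for {Aelilis, Haliops, Meroura}.
IV: derived state 'present' in Euryyx and Glyptellus only — synapomorphy for {Euryyx, Glyptellus}.
V (state 'present') occurs in Euryyx and Meroura but conflicts with the nesting implied by the other characters — most parsimoniously interpreted as homoplasy.
Most parsimonious ingroup topology: (((Meroura,Aelilis),Haliops),(Neoops,(Euryyx,Glyptellus))).
The clade {Euryyx, Glyptellus} is supported by IV: its derived state 'present' occurs in exactly those taxa and in no other taxon (including the outgroup).

IV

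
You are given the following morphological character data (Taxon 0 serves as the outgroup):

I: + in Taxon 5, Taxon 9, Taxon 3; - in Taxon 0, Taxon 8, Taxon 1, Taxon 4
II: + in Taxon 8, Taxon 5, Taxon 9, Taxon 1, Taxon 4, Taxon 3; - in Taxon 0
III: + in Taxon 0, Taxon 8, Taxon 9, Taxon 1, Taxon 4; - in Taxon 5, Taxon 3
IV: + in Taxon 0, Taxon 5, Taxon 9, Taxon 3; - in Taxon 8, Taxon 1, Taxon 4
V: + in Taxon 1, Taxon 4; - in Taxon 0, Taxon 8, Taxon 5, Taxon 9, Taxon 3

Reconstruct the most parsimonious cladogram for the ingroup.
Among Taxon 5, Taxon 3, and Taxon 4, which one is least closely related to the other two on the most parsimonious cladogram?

Character polarity is set by the outgroup: the derived state is whichever differs from the outgroup's state, so for III, IV the derived state is '-', and for the remaining characters it is '+'.
I (derived state '+') is shared by Taxon 3, Taxon 5, and Taxon 9 — a synapomorphy uniting that clade.
All ingroup taxa share the derived state '+' for II; it defines the ingroup but does not resolve relationships within it.
Only Taxon 3 and Taxon 5 show the derived state '-' for III, supporting them as a clade.
IV (derived state '-') is shared by Taxon 1, Taxon 4, and Taxon 8 — a synapomorphy uniting that clade.
V: derived state '+' in Taxon 1 and Taxon 4 only — synapomorphy for {Taxon 1, Taxon 4}.
Most parsimonious ingroup topology: ((Taxon 8,(Taxon 1,Taxon 4)),((Taxon 5,Taxon 3),Taxon 9)).
Taxon 5 and Taxon 3 share a more recent common ancestor with each other than either does with Taxon 4, so Taxon 4 is the least closely related of the three.

Taxon 4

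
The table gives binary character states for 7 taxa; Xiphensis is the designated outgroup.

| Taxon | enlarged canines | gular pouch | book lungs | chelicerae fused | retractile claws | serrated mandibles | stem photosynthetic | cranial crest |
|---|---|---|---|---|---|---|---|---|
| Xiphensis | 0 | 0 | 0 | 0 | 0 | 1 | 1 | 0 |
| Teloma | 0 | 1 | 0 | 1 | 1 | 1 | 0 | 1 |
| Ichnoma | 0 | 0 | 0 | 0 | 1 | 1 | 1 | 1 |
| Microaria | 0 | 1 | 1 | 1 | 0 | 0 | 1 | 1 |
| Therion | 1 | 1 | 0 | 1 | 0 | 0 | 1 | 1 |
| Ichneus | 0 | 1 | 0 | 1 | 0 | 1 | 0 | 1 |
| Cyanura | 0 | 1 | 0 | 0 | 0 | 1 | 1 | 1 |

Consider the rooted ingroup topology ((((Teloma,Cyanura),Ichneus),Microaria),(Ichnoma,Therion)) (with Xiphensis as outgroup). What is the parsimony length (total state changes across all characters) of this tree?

14

Map each character onto ((((Teloma,Cyanura),Ichneus),Microaria),(Ichnoma,Therion)) (rooted by Xiphensis) and count the minimum state changes it requires (Fitch parsimony):
enlarged canines: 1; gular pouch: 2; book lungs: 1; chelicerae fused: 3; retractile claws: 2; serrated mandibles: 2; stem photosynthetic: 2; cranial crest: 1.
Total tree length = 14.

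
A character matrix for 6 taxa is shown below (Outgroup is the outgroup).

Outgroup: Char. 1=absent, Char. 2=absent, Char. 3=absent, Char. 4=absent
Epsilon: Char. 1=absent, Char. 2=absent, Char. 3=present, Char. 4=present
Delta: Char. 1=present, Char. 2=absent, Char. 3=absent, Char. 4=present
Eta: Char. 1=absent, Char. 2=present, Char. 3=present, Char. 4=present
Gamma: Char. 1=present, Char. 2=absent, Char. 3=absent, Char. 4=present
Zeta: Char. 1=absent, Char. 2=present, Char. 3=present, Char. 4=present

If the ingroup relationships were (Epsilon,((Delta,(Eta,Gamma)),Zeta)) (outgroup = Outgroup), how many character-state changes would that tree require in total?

Map each character onto (Epsilon,((Delta,(Eta,Gamma)),Zeta)) (rooted by Outgroup) and count the minimum state changes it requires (Fitch parsimony):
Char. 1: 2; Char. 2: 2; Char. 3: 3; Char. 4: 1.
Total tree length = 8.

8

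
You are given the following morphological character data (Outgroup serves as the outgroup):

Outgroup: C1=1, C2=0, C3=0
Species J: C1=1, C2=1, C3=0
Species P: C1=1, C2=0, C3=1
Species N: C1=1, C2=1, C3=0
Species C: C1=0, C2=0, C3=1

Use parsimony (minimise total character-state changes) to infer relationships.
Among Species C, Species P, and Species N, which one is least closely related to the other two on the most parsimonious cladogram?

Species N

Character polarity is set by the outgroup: the derived state is whichever differs from the outgroup's state, so for C1 the derived state is '0', and for the remaining characters it is '1'.
C1: derived state '0' in Species C only — an autapomorphy, so it tells us nothing about relationships among taxa.
Only Species J and Species N show the derived state '1' for C2, supporting them as a clade.
C3 (derived state '1') is shared by Species C and Species P — a synapomorphy uniting that clade.
Most parsimonious ingroup topology: ((Species J,Species N),(Species P,Species C)).
Species C and Species P share a more recent common ancestor with each other than either does with Species N, so Species N is the least closely related of the three.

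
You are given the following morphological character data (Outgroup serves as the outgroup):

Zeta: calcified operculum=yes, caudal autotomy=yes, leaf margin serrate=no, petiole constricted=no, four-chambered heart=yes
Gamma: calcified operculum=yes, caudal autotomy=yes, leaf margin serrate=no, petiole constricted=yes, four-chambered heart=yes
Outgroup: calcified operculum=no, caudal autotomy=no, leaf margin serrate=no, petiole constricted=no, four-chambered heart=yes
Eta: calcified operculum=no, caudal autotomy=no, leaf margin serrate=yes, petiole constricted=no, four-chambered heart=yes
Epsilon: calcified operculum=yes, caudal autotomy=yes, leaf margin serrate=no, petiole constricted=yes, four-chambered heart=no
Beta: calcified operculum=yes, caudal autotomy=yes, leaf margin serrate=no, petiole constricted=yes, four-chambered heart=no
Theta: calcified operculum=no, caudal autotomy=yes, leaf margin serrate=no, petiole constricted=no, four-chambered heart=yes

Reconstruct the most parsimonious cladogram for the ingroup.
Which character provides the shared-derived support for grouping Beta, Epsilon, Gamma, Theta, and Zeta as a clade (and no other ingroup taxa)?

Character polarity is set by the outgroup: the derived state is whichever differs from the outgroup's state, so for four-chambered heart the derived state is 'no', and for the remaining characters it is 'yes'.
calcified operculum (derived state 'yes') is shared by Beta, Epsilon, Gamma, and Zeta — a synapomorphy uniting that clade.
caudal autotomy (derived state 'yes') is shared by Beta, Epsilon, Gamma, Theta, and Zeta — a synapomorphy uniting that clade.
leaf margin serrate (derived state 'yes') is unique to Eta (autapomorphy; uninformative for grouping).
petiole constricted: derived state 'yes' in Beta, Epsilon, and Gamma only — synapomorphy for {Beta, Epsilon, Gamma}.
four-chambered heart (derived state 'no') is shared by Beta and Epsilon — a synapomorphy uniting that clade.
Most parsimonious ingroup topology: (((((Epsilon,Beta),Gamma),Zeta),Theta),Eta).
The clade {Beta, Epsilon, Gamma, Theta, Zeta} is supported by caudal autotomy: its derived state 'yes' occurs in exactly those taxa and in no other taxon (including the outgroup).

caudal autotomy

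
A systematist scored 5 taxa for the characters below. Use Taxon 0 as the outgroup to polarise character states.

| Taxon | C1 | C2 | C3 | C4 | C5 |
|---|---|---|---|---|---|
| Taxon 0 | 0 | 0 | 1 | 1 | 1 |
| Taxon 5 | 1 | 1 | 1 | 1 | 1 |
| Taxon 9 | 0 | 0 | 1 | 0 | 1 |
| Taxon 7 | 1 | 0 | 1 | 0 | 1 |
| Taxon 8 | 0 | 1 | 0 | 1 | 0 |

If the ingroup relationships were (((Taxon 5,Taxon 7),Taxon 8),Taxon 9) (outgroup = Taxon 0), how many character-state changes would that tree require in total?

7

Map each character onto (((Taxon 5,Taxon 7),Taxon 8),Taxon 9) (rooted by Taxon 0) and count the minimum state changes it requires (Fitch parsimony):
C1: 1; C2: 2; C3: 1; C4: 2; C5: 1.
Total tree length = 7.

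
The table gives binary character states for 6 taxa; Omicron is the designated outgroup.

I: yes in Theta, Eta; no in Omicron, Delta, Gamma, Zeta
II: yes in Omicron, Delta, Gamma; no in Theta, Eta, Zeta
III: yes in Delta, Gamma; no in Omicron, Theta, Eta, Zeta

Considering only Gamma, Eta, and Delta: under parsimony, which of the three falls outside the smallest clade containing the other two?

Eta

Character polarity is set by the outgroup: the derived state is whichever differs from the outgroup's state, so for II the derived state is 'no', and for the remaining characters it is 'yes'.
I (derived state 'yes') is shared by Eta and Theta — a synapomorphy uniting that clade.
Only Eta, Theta, and Zeta show the derived state 'no' for II, supporting them as a clade.
III (derived state 'yes') is shared by Delta and Gamma — a synapomorphy uniting that clade.
Most parsimonious ingroup topology: ((Delta,Gamma),((Theta,Eta),Zeta)).
Delta and Gamma share a more recent common ancestor with each other than either does with Eta, so Eta is the least closely related of the three.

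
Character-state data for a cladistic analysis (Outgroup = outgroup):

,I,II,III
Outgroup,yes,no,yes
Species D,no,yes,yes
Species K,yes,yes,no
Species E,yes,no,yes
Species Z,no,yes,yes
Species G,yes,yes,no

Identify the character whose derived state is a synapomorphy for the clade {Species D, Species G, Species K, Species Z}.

Character polarity is set by the outgroup: the derived state is whichever differs from the outgroup's state, so for I, III the derived state is 'no', and for the remaining characters it is 'yes'.
I: derived state 'no' in Species D and Species Z only — synapomorphy for {Species D, Species Z}.
Only Species D, Species G, Species K, and Species Z show the derived state 'yes' for II, supporting them as a clade.
Only Species G and Species K show the derived state 'no' for III, supporting them as a clade.
Most parsimonious ingroup topology: (((Species D,Species Z),(Species K,Species G)),Species E).
The clade {Species D, Species G, Species K, Species Z} is supported by II: its derived state 'yes' occurs in exactly those taxa and in no other taxon (including the outgroup).

II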